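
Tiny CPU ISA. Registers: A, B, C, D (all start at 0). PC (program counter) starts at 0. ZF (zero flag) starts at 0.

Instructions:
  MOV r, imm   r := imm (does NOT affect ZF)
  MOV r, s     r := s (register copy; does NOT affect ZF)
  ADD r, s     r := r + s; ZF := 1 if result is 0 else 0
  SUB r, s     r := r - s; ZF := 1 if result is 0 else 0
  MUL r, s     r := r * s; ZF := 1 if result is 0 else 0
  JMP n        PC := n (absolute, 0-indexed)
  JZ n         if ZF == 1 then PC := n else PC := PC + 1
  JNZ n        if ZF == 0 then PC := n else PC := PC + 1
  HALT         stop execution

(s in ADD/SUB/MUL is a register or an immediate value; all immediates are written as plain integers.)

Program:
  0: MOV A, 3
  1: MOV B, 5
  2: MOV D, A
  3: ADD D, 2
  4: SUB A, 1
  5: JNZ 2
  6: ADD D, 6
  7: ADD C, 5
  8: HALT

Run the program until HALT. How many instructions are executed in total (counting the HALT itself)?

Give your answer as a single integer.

Step 1: PC=0 exec 'MOV A, 3'. After: A=3 B=0 C=0 D=0 ZF=0 PC=1
Step 2: PC=1 exec 'MOV B, 5'. After: A=3 B=5 C=0 D=0 ZF=0 PC=2
Step 3: PC=2 exec 'MOV D, A'. After: A=3 B=5 C=0 D=3 ZF=0 PC=3
Step 4: PC=3 exec 'ADD D, 2'. After: A=3 B=5 C=0 D=5 ZF=0 PC=4
Step 5: PC=4 exec 'SUB A, 1'. After: A=2 B=5 C=0 D=5 ZF=0 PC=5
Step 6: PC=5 exec 'JNZ 2'. After: A=2 B=5 C=0 D=5 ZF=0 PC=2
Step 7: PC=2 exec 'MOV D, A'. After: A=2 B=5 C=0 D=2 ZF=0 PC=3
Step 8: PC=3 exec 'ADD D, 2'. After: A=2 B=5 C=0 D=4 ZF=0 PC=4
Step 9: PC=4 exec 'SUB A, 1'. After: A=1 B=5 C=0 D=4 ZF=0 PC=5
Step 10: PC=5 exec 'JNZ 2'. After: A=1 B=5 C=0 D=4 ZF=0 PC=2
Step 11: PC=2 exec 'MOV D, A'. After: A=1 B=5 C=0 D=1 ZF=0 PC=3
Step 12: PC=3 exec 'ADD D, 2'. After: A=1 B=5 C=0 D=3 ZF=0 PC=4
Step 13: PC=4 exec 'SUB A, 1'. After: A=0 B=5 C=0 D=3 ZF=1 PC=5
Step 14: PC=5 exec 'JNZ 2'. After: A=0 B=5 C=0 D=3 ZF=1 PC=6
Step 15: PC=6 exec 'ADD D, 6'. After: A=0 B=5 C=0 D=9 ZF=0 PC=7
Step 16: PC=7 exec 'ADD C, 5'. After: A=0 B=5 C=5 D=9 ZF=0 PC=8
Step 17: PC=8 exec 'HALT'. After: A=0 B=5 C=5 D=9 ZF=0 PC=8 HALTED
Total instructions executed: 17

Answer: 17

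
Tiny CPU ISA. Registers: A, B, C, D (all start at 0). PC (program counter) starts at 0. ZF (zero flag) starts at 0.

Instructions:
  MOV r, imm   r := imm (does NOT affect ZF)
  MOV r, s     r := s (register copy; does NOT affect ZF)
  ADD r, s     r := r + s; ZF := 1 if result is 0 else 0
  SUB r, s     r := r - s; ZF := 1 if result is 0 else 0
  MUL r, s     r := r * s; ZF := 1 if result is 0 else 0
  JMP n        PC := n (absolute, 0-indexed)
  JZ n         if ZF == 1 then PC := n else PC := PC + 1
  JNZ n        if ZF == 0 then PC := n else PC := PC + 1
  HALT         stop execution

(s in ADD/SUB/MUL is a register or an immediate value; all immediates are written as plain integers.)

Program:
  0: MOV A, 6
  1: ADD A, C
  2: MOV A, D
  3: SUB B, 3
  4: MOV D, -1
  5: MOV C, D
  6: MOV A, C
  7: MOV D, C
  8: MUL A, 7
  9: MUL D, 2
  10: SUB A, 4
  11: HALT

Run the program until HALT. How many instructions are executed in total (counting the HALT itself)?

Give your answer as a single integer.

Step 1: PC=0 exec 'MOV A, 6'. After: A=6 B=0 C=0 D=0 ZF=0 PC=1
Step 2: PC=1 exec 'ADD A, C'. After: A=6 B=0 C=0 D=0 ZF=0 PC=2
Step 3: PC=2 exec 'MOV A, D'. After: A=0 B=0 C=0 D=0 ZF=0 PC=3
Step 4: PC=3 exec 'SUB B, 3'. After: A=0 B=-3 C=0 D=0 ZF=0 PC=4
Step 5: PC=4 exec 'MOV D, -1'. After: A=0 B=-3 C=0 D=-1 ZF=0 PC=5
Step 6: PC=5 exec 'MOV C, D'. After: A=0 B=-3 C=-1 D=-1 ZF=0 PC=6
Step 7: PC=6 exec 'MOV A, C'. After: A=-1 B=-3 C=-1 D=-1 ZF=0 PC=7
Step 8: PC=7 exec 'MOV D, C'. After: A=-1 B=-3 C=-1 D=-1 ZF=0 PC=8
Step 9: PC=8 exec 'MUL A, 7'. After: A=-7 B=-3 C=-1 D=-1 ZF=0 PC=9
Step 10: PC=9 exec 'MUL D, 2'. After: A=-7 B=-3 C=-1 D=-2 ZF=0 PC=10
Step 11: PC=10 exec 'SUB A, 4'. After: A=-11 B=-3 C=-1 D=-2 ZF=0 PC=11
Step 12: PC=11 exec 'HALT'. After: A=-11 B=-3 C=-1 D=-2 ZF=0 PC=11 HALTED
Total instructions executed: 12

Answer: 12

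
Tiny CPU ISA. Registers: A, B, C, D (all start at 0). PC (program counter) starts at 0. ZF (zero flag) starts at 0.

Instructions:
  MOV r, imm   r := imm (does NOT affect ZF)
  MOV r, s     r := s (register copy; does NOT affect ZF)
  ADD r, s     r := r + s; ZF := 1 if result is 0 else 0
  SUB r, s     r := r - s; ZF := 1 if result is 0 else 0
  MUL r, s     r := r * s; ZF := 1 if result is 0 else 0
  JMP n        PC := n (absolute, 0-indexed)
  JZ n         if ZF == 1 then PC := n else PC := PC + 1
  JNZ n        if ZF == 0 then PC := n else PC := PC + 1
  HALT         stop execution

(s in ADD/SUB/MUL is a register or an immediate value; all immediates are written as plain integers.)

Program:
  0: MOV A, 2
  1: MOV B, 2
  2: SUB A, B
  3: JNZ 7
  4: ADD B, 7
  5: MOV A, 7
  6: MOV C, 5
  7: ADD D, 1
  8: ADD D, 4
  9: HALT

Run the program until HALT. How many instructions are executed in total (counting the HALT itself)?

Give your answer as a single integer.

Answer: 10

Derivation:
Step 1: PC=0 exec 'MOV A, 2'. After: A=2 B=0 C=0 D=0 ZF=0 PC=1
Step 2: PC=1 exec 'MOV B, 2'. After: A=2 B=2 C=0 D=0 ZF=0 PC=2
Step 3: PC=2 exec 'SUB A, B'. After: A=0 B=2 C=0 D=0 ZF=1 PC=3
Step 4: PC=3 exec 'JNZ 7'. After: A=0 B=2 C=0 D=0 ZF=1 PC=4
Step 5: PC=4 exec 'ADD B, 7'. After: A=0 B=9 C=0 D=0 ZF=0 PC=5
Step 6: PC=5 exec 'MOV A, 7'. After: A=7 B=9 C=0 D=0 ZF=0 PC=6
Step 7: PC=6 exec 'MOV C, 5'. After: A=7 B=9 C=5 D=0 ZF=0 PC=7
Step 8: PC=7 exec 'ADD D, 1'. After: A=7 B=9 C=5 D=1 ZF=0 PC=8
Step 9: PC=8 exec 'ADD D, 4'. After: A=7 B=9 C=5 D=5 ZF=0 PC=9
Step 10: PC=9 exec 'HALT'. After: A=7 B=9 C=5 D=5 ZF=0 PC=9 HALTED
Total instructions executed: 10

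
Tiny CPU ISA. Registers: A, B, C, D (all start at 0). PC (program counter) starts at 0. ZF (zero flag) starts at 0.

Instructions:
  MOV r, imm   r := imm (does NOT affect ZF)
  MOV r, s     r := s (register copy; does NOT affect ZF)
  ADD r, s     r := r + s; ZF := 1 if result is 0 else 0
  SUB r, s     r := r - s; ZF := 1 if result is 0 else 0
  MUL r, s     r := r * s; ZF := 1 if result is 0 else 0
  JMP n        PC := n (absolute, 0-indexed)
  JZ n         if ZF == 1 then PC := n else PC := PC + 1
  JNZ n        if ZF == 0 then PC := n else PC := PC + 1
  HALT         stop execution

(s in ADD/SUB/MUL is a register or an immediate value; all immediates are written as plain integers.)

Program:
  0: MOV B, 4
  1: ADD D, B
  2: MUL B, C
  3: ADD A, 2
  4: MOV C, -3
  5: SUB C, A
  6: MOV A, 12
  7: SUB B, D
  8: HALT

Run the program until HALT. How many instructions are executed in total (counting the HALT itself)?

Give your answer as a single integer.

Step 1: PC=0 exec 'MOV B, 4'. After: A=0 B=4 C=0 D=0 ZF=0 PC=1
Step 2: PC=1 exec 'ADD D, B'. After: A=0 B=4 C=0 D=4 ZF=0 PC=2
Step 3: PC=2 exec 'MUL B, C'. After: A=0 B=0 C=0 D=4 ZF=1 PC=3
Step 4: PC=3 exec 'ADD A, 2'. After: A=2 B=0 C=0 D=4 ZF=0 PC=4
Step 5: PC=4 exec 'MOV C, -3'. After: A=2 B=0 C=-3 D=4 ZF=0 PC=5
Step 6: PC=5 exec 'SUB C, A'. After: A=2 B=0 C=-5 D=4 ZF=0 PC=6
Step 7: PC=6 exec 'MOV A, 12'. After: A=12 B=0 C=-5 D=4 ZF=0 PC=7
Step 8: PC=7 exec 'SUB B, D'. After: A=12 B=-4 C=-5 D=4 ZF=0 PC=8
Step 9: PC=8 exec 'HALT'. After: A=12 B=-4 C=-5 D=4 ZF=0 PC=8 HALTED
Total instructions executed: 9

Answer: 9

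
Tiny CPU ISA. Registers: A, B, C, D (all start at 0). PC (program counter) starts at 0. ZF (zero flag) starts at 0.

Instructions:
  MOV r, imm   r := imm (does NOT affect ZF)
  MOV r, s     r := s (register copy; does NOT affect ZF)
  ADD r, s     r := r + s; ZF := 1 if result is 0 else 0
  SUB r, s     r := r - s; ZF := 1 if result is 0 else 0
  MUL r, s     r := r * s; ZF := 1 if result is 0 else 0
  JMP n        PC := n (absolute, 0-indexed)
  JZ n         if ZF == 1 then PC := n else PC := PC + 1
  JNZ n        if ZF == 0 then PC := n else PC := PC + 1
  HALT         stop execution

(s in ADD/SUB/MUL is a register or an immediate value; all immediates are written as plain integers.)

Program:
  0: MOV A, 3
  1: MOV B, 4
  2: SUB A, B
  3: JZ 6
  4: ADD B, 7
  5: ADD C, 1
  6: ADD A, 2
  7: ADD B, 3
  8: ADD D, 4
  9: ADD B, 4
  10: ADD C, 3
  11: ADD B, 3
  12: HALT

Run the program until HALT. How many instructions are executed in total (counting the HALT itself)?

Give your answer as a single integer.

Step 1: PC=0 exec 'MOV A, 3'. After: A=3 B=0 C=0 D=0 ZF=0 PC=1
Step 2: PC=1 exec 'MOV B, 4'. After: A=3 B=4 C=0 D=0 ZF=0 PC=2
Step 3: PC=2 exec 'SUB A, B'. After: A=-1 B=4 C=0 D=0 ZF=0 PC=3
Step 4: PC=3 exec 'JZ 6'. After: A=-1 B=4 C=0 D=0 ZF=0 PC=4
Step 5: PC=4 exec 'ADD B, 7'. After: A=-1 B=11 C=0 D=0 ZF=0 PC=5
Step 6: PC=5 exec 'ADD C, 1'. After: A=-1 B=11 C=1 D=0 ZF=0 PC=6
Step 7: PC=6 exec 'ADD A, 2'. After: A=1 B=11 C=1 D=0 ZF=0 PC=7
Step 8: PC=7 exec 'ADD B, 3'. After: A=1 B=14 C=1 D=0 ZF=0 PC=8
Step 9: PC=8 exec 'ADD D, 4'. After: A=1 B=14 C=1 D=4 ZF=0 PC=9
Step 10: PC=9 exec 'ADD B, 4'. After: A=1 B=18 C=1 D=4 ZF=0 PC=10
Step 11: PC=10 exec 'ADD C, 3'. After: A=1 B=18 C=4 D=4 ZF=0 PC=11
Step 12: PC=11 exec 'ADD B, 3'. After: A=1 B=21 C=4 D=4 ZF=0 PC=12
Step 13: PC=12 exec 'HALT'. After: A=1 B=21 C=4 D=4 ZF=0 PC=12 HALTED
Total instructions executed: 13

Answer: 13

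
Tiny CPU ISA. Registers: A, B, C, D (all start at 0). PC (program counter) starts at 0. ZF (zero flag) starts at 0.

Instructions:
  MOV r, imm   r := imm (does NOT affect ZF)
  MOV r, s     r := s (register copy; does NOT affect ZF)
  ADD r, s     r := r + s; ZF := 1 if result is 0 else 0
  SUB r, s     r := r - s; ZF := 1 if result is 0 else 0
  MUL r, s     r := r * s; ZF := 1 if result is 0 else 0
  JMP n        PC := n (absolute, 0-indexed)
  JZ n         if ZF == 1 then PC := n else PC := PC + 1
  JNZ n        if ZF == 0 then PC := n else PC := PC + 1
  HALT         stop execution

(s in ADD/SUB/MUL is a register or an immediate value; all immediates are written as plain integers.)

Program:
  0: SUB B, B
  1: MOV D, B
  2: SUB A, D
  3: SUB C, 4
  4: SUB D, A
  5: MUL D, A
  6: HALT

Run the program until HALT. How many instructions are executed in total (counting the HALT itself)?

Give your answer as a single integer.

Answer: 7

Derivation:
Step 1: PC=0 exec 'SUB B, B'. After: A=0 B=0 C=0 D=0 ZF=1 PC=1
Step 2: PC=1 exec 'MOV D, B'. After: A=0 B=0 C=0 D=0 ZF=1 PC=2
Step 3: PC=2 exec 'SUB A, D'. After: A=0 B=0 C=0 D=0 ZF=1 PC=3
Step 4: PC=3 exec 'SUB C, 4'. After: A=0 B=0 C=-4 D=0 ZF=0 PC=4
Step 5: PC=4 exec 'SUB D, A'. After: A=0 B=0 C=-4 D=0 ZF=1 PC=5
Step 6: PC=5 exec 'MUL D, A'. After: A=0 B=0 C=-4 D=0 ZF=1 PC=6
Step 7: PC=6 exec 'HALT'. After: A=0 B=0 C=-4 D=0 ZF=1 PC=6 HALTED
Total instructions executed: 7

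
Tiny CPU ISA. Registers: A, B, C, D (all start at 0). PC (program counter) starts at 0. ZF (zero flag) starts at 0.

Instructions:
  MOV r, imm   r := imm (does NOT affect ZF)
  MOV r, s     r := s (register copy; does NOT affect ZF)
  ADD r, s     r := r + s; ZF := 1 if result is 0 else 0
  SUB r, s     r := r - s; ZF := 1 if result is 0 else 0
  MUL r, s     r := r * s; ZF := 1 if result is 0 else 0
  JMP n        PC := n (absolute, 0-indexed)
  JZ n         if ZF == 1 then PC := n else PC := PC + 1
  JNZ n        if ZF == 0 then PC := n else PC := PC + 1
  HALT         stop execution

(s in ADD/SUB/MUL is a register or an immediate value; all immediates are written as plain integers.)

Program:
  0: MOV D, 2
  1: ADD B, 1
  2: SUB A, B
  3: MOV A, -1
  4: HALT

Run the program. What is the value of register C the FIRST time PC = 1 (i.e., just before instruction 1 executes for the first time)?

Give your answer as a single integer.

Step 1: PC=0 exec 'MOV D, 2'. After: A=0 B=0 C=0 D=2 ZF=0 PC=1
First time PC=1: C=0

0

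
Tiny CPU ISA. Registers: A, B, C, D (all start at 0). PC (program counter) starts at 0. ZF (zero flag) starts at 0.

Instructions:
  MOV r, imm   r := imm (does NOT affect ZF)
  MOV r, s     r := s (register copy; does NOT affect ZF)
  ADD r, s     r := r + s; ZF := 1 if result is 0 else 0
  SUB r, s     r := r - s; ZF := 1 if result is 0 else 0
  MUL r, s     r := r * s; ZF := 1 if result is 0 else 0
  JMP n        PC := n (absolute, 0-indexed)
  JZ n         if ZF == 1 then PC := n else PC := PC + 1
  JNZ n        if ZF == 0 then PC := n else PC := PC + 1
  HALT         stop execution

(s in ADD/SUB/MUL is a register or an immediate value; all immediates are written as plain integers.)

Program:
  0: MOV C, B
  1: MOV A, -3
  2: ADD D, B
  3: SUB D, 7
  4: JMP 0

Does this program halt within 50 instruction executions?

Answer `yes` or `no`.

Step 1: PC=0 exec 'MOV C, B'. After: A=0 B=0 C=0 D=0 ZF=0 PC=1
Step 2: PC=1 exec 'MOV A, -3'. After: A=-3 B=0 C=0 D=0 ZF=0 PC=2
Step 3: PC=2 exec 'ADD D, B'. After: A=-3 B=0 C=0 D=0 ZF=1 PC=3
Step 4: PC=3 exec 'SUB D, 7'. After: A=-3 B=0 C=0 D=-7 ZF=0 PC=4
Step 5: PC=4 exec 'JMP 0'. After: A=-3 B=0 C=0 D=-7 ZF=0 PC=0
Step 6: PC=0 exec 'MOV C, B'. After: A=-3 B=0 C=0 D=-7 ZF=0 PC=1
Step 7: PC=1 exec 'MOV A, -3'. After: A=-3 B=0 C=0 D=-7 ZF=0 PC=2
Step 8: PC=2 exec 'ADD D, B'. After: A=-3 B=0 C=0 D=-7 ZF=0 PC=3
Step 9: PC=3 exec 'SUB D, 7'. After: A=-3 B=0 C=0 D=-14 ZF=0 PC=4
Step 10: PC=4 exec 'JMP 0'. After: A=-3 B=0 C=0 D=-14 ZF=0 PC=0
Step 11: PC=0 exec 'MOV C, B'. After: A=-3 B=0 C=0 D=-14 ZF=0 PC=1
Step 12: PC=1 exec 'MOV A, -3'. After: A=-3 B=0 C=0 D=-14 ZF=0 PC=2
Step 13: PC=2 exec 'ADD D, B'. After: A=-3 B=0 C=0 D=-14 ZF=0 PC=3
Step 14: PC=3 exec 'SUB D, 7'. After: A=-3 B=0 C=0 D=-21 ZF=0 PC=4
Step 15: PC=4 exec 'JMP 0'. After: A=-3 B=0 C=0 D=-21 ZF=0 PC=0
After 50 steps: not halted. PC revisits the same instructions with no path to HALT; will never halt.

Answer: no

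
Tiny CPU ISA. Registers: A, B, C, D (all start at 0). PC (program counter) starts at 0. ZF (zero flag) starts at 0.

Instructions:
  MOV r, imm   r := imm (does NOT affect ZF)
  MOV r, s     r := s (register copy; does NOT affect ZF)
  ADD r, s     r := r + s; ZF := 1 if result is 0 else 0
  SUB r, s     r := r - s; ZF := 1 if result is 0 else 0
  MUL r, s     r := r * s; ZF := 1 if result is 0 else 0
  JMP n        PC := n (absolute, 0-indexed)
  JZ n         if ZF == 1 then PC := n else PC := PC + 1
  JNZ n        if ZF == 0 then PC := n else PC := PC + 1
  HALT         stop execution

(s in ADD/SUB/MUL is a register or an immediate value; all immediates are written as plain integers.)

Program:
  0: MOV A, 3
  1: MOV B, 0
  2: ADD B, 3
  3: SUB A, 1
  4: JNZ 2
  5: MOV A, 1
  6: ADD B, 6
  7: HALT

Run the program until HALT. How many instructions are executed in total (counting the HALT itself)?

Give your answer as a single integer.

Answer: 14

Derivation:
Step 1: PC=0 exec 'MOV A, 3'. After: A=3 B=0 C=0 D=0 ZF=0 PC=1
Step 2: PC=1 exec 'MOV B, 0'. After: A=3 B=0 C=0 D=0 ZF=0 PC=2
Step 3: PC=2 exec 'ADD B, 3'. After: A=3 B=3 C=0 D=0 ZF=0 PC=3
Step 4: PC=3 exec 'SUB A, 1'. After: A=2 B=3 C=0 D=0 ZF=0 PC=4
Step 5: PC=4 exec 'JNZ 2'. After: A=2 B=3 C=0 D=0 ZF=0 PC=2
Step 6: PC=2 exec 'ADD B, 3'. After: A=2 B=6 C=0 D=0 ZF=0 PC=3
Step 7: PC=3 exec 'SUB A, 1'. After: A=1 B=6 C=0 D=0 ZF=0 PC=4
Step 8: PC=4 exec 'JNZ 2'. After: A=1 B=6 C=0 D=0 ZF=0 PC=2
Step 9: PC=2 exec 'ADD B, 3'. After: A=1 B=9 C=0 D=0 ZF=0 PC=3
Step 10: PC=3 exec 'SUB A, 1'. After: A=0 B=9 C=0 D=0 ZF=1 PC=4
Step 11: PC=4 exec 'JNZ 2'. After: A=0 B=9 C=0 D=0 ZF=1 PC=5
Step 12: PC=5 exec 'MOV A, 1'. After: A=1 B=9 C=0 D=0 ZF=1 PC=6
Step 13: PC=6 exec 'ADD B, 6'. After: A=1 B=15 C=0 D=0 ZF=0 PC=7
Step 14: PC=7 exec 'HALT'. After: A=1 B=15 C=0 D=0 ZF=0 PC=7 HALTED
Total instructions executed: 14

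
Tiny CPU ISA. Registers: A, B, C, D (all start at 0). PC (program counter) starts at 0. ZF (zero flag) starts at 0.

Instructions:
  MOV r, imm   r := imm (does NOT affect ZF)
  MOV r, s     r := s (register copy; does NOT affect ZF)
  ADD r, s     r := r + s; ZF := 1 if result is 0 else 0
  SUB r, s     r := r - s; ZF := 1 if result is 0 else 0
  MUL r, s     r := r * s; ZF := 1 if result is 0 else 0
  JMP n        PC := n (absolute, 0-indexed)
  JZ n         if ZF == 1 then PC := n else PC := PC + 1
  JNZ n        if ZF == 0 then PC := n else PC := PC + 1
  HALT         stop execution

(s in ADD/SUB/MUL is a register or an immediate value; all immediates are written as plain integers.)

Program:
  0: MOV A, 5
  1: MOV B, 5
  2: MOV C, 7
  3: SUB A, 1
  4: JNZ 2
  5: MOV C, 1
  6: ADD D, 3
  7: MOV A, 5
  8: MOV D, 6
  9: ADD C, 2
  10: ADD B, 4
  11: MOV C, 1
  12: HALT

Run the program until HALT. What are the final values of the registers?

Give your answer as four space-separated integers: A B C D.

Answer: 5 9 1 6

Derivation:
Step 1: PC=0 exec 'MOV A, 5'. After: A=5 B=0 C=0 D=0 ZF=0 PC=1
Step 2: PC=1 exec 'MOV B, 5'. After: A=5 B=5 C=0 D=0 ZF=0 PC=2
Step 3: PC=2 exec 'MOV C, 7'. After: A=5 B=5 C=7 D=0 ZF=0 PC=3
Step 4: PC=3 exec 'SUB A, 1'. After: A=4 B=5 C=7 D=0 ZF=0 PC=4
Step 5: PC=4 exec 'JNZ 2'. After: A=4 B=5 C=7 D=0 ZF=0 PC=2
Step 6: PC=2 exec 'MOV C, 7'. After: A=4 B=5 C=7 D=0 ZF=0 PC=3
Step 7: PC=3 exec 'SUB A, 1'. After: A=3 B=5 C=7 D=0 ZF=0 PC=4
Step 8: PC=4 exec 'JNZ 2'. After: A=3 B=5 C=7 D=0 ZF=0 PC=2
Step 9: PC=2 exec 'MOV C, 7'. After: A=3 B=5 C=7 D=0 ZF=0 PC=3
Step 10: PC=3 exec 'SUB A, 1'. After: A=2 B=5 C=7 D=0 ZF=0 PC=4
Step 11: PC=4 exec 'JNZ 2'. After: A=2 B=5 C=7 D=0 ZF=0 PC=2
Step 12: PC=2 exec 'MOV C, 7'. After: A=2 B=5 C=7 D=0 ZF=0 PC=3
Step 13: PC=3 exec 'SUB A, 1'. After: A=1 B=5 C=7 D=0 ZF=0 PC=4
Step 14: PC=4 exec 'JNZ 2'. After: A=1 B=5 C=7 D=0 ZF=0 PC=2
Step 15: PC=2 exec 'MOV C, 7'. After: A=1 B=5 C=7 D=0 ZF=0 PC=3
Step 16: PC=3 exec 'SUB A, 1'. After: A=0 B=5 C=7 D=0 ZF=1 PC=4
Step 17: PC=4 exec 'JNZ 2'. After: A=0 B=5 C=7 D=0 ZF=1 PC=5
Step 18: PC=5 exec 'MOV C, 1'. After: A=0 B=5 C=1 D=0 ZF=1 PC=6
Step 19: PC=6 exec 'ADD D, 3'. After: A=0 B=5 C=1 D=3 ZF=0 PC=7
Step 20: PC=7 exec 'MOV A, 5'. After: A=5 B=5 C=1 D=3 ZF=0 PC=8
Step 21: PC=8 exec 'MOV D, 6'. After: A=5 B=5 C=1 D=6 ZF=0 PC=9
Step 22: PC=9 exec 'ADD C, 2'. After: A=5 B=5 C=3 D=6 ZF=0 PC=10
Step 23: PC=10 exec 'ADD B, 4'. After: A=5 B=9 C=3 D=6 ZF=0 PC=11
Step 24: PC=11 exec 'MOV C, 1'. After: A=5 B=9 C=1 D=6 ZF=0 PC=12
Step 25: PC=12 exec 'HALT'. After: A=5 B=9 C=1 D=6 ZF=0 PC=12 HALTED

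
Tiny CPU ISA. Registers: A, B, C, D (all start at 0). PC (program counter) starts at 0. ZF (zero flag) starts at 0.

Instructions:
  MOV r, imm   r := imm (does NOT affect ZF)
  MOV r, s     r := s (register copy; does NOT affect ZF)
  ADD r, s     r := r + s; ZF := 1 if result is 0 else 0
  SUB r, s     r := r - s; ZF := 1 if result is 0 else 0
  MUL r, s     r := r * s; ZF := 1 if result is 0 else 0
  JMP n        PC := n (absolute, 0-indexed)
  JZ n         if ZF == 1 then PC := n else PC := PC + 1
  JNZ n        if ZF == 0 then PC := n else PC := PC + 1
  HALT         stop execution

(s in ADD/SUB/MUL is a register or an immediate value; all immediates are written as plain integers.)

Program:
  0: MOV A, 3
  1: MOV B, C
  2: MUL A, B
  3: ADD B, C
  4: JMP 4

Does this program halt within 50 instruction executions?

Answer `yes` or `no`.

Step 1: PC=0 exec 'MOV A, 3'. After: A=3 B=0 C=0 D=0 ZF=0 PC=1
Step 2: PC=1 exec 'MOV B, C'. After: A=3 B=0 C=0 D=0 ZF=0 PC=2
Step 3: PC=2 exec 'MUL A, B'. After: A=0 B=0 C=0 D=0 ZF=1 PC=3
Step 4: PC=3 exec 'ADD B, C'. After: A=0 B=0 C=0 D=0 ZF=1 PC=4
Step 5: PC=4 exec 'JMP 4'. After: A=0 B=0 C=0 D=0 ZF=1 PC=4
State after step 5 equals state after step 4: the program is in a cycle of length 1 and will never halt.

Answer: no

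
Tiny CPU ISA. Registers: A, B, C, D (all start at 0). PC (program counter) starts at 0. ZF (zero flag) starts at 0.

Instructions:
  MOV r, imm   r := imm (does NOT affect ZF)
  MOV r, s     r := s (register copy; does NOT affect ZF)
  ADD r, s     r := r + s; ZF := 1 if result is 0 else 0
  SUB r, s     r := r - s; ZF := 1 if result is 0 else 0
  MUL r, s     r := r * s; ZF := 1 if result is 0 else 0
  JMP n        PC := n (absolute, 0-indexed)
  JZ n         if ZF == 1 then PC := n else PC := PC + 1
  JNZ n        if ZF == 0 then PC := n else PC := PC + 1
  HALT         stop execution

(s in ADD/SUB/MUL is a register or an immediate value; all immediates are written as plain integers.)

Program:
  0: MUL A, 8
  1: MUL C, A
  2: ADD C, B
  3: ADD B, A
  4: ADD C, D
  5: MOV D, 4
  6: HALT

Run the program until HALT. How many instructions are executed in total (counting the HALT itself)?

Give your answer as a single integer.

Step 1: PC=0 exec 'MUL A, 8'. After: A=0 B=0 C=0 D=0 ZF=1 PC=1
Step 2: PC=1 exec 'MUL C, A'. After: A=0 B=0 C=0 D=0 ZF=1 PC=2
Step 3: PC=2 exec 'ADD C, B'. After: A=0 B=0 C=0 D=0 ZF=1 PC=3
Step 4: PC=3 exec 'ADD B, A'. After: A=0 B=0 C=0 D=0 ZF=1 PC=4
Step 5: PC=4 exec 'ADD C, D'. After: A=0 B=0 C=0 D=0 ZF=1 PC=5
Step 6: PC=5 exec 'MOV D, 4'. After: A=0 B=0 C=0 D=4 ZF=1 PC=6
Step 7: PC=6 exec 'HALT'. After: A=0 B=0 C=0 D=4 ZF=1 PC=6 HALTED
Total instructions executed: 7

Answer: 7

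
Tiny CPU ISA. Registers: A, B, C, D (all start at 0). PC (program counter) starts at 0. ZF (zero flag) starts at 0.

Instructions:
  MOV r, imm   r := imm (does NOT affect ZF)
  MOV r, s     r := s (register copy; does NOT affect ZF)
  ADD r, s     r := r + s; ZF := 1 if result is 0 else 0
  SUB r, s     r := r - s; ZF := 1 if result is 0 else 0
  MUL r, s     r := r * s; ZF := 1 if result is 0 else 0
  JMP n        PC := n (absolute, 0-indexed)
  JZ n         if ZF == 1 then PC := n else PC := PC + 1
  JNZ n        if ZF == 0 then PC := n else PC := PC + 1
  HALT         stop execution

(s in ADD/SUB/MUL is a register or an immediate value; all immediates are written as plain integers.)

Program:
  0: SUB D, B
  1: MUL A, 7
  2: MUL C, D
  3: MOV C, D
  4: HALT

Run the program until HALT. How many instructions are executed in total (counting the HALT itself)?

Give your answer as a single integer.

Answer: 5

Derivation:
Step 1: PC=0 exec 'SUB D, B'. After: A=0 B=0 C=0 D=0 ZF=1 PC=1
Step 2: PC=1 exec 'MUL A, 7'. After: A=0 B=0 C=0 D=0 ZF=1 PC=2
Step 3: PC=2 exec 'MUL C, D'. After: A=0 B=0 C=0 D=0 ZF=1 PC=3
Step 4: PC=3 exec 'MOV C, D'. After: A=0 B=0 C=0 D=0 ZF=1 PC=4
Step 5: PC=4 exec 'HALT'. After: A=0 B=0 C=0 D=0 ZF=1 PC=4 HALTED
Total instructions executed: 5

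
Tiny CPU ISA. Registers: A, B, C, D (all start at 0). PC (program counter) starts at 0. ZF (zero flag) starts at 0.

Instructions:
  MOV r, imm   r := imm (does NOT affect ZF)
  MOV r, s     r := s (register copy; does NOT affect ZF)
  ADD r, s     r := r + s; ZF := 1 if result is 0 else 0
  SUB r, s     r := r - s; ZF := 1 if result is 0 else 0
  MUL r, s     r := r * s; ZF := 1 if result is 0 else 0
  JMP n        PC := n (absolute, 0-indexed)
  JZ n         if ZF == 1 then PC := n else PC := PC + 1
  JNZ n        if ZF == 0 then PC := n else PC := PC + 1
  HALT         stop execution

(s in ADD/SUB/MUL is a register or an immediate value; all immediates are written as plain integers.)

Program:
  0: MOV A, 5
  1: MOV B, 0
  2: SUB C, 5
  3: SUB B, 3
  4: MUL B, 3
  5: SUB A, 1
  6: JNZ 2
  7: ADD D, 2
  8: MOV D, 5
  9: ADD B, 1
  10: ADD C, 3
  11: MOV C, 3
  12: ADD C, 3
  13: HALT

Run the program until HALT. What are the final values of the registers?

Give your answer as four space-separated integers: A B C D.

Answer: 0 -1088 6 5

Derivation:
Step 1: PC=0 exec 'MOV A, 5'. After: A=5 B=0 C=0 D=0 ZF=0 PC=1
Step 2: PC=1 exec 'MOV B, 0'. After: A=5 B=0 C=0 D=0 ZF=0 PC=2
Step 3: PC=2 exec 'SUB C, 5'. After: A=5 B=0 C=-5 D=0 ZF=0 PC=3
Step 4: PC=3 exec 'SUB B, 3'. After: A=5 B=-3 C=-5 D=0 ZF=0 PC=4
Step 5: PC=4 exec 'MUL B, 3'. After: A=5 B=-9 C=-5 D=0 ZF=0 PC=5
Step 6: PC=5 exec 'SUB A, 1'. After: A=4 B=-9 C=-5 D=0 ZF=0 PC=6
Step 7: PC=6 exec 'JNZ 2'. After: A=4 B=-9 C=-5 D=0 ZF=0 PC=2
Step 8: PC=2 exec 'SUB C, 5'. After: A=4 B=-9 C=-10 D=0 ZF=0 PC=3
Step 9: PC=3 exec 'SUB B, 3'. After: A=4 B=-12 C=-10 D=0 ZF=0 PC=4
Step 10: PC=4 exec 'MUL B, 3'. After: A=4 B=-36 C=-10 D=0 ZF=0 PC=5
Step 11: PC=5 exec 'SUB A, 1'. After: A=3 B=-36 C=-10 D=0 ZF=0 PC=6
Step 12: PC=6 exec 'JNZ 2'. After: A=3 B=-36 C=-10 D=0 ZF=0 PC=2
Step 13: PC=2 exec 'SUB C, 5'. After: A=3 B=-36 C=-15 D=0 ZF=0 PC=3
Step 14: PC=3 exec 'SUB B, 3'. After: A=3 B=-39 C=-15 D=0 ZF=0 PC=4
Step 15: PC=4 exec 'MUL B, 3'. After: A=3 B=-117 C=-15 D=0 ZF=0 PC=5
Step 16: PC=5 exec 'SUB A, 1'. After: A=2 B=-117 C=-15 D=0 ZF=0 PC=6
Step 17: PC=6 exec 'JNZ 2'. After: A=2 B=-117 C=-15 D=0 ZF=0 PC=2
Step 18: PC=2 exec 'SUB C, 5'. After: A=2 B=-117 C=-20 D=0 ZF=0 PC=3
Step 19: PC=3 exec 'SUB B, 3'. After: A=2 B=-120 C=-20 D=0 ZF=0 PC=4
Step 20: PC=4 exec 'MUL B, 3'. After: A=2 B=-360 C=-20 D=0 ZF=0 PC=5
Step 21: PC=5 exec 'SUB A, 1'. After: A=1 B=-360 C=-20 D=0 ZF=0 PC=6
Step 22: PC=6 exec 'JNZ 2'. After: A=1 B=-360 C=-20 D=0 ZF=0 PC=2
Step 23: PC=2 exec 'SUB C, 5'. After: A=1 B=-360 C=-25 D=0 ZF=0 PC=3
Step 24: PC=3 exec 'SUB B, 3'. After: A=1 B=-363 C=-25 D=0 ZF=0 PC=4
Step 25: PC=4 exec 'MUL B, 3'. After: A=1 B=-1089 C=-25 D=0 ZF=0 PC=5
Step 26: PC=5 exec 'SUB A, 1'. After: A=0 B=-1089 C=-25 D=0 ZF=1 PC=6
Step 27: PC=6 exec 'JNZ 2'. After: A=0 B=-1089 C=-25 D=0 ZF=1 PC=7
Step 28: PC=7 exec 'ADD D, 2'. After: A=0 B=-1089 C=-25 D=2 ZF=0 PC=8
Step 29: PC=8 exec 'MOV D, 5'. After: A=0 B=-1089 C=-25 D=5 ZF=0 PC=9
Step 30: PC=9 exec 'ADD B, 1'. After: A=0 B=-1088 C=-25 D=5 ZF=0 PC=10
Step 31: PC=10 exec 'ADD C, 3'. After: A=0 B=-1088 C=-22 D=5 ZF=0 PC=11
Step 32: PC=11 exec 'MOV C, 3'. After: A=0 B=-1088 C=3 D=5 ZF=0 PC=12
Step 33: PC=12 exec 'ADD C, 3'. After: A=0 B=-1088 C=6 D=5 ZF=0 PC=13
Step 34: PC=13 exec 'HALT'. After: A=0 B=-1088 C=6 D=5 ZF=0 PC=13 HALTED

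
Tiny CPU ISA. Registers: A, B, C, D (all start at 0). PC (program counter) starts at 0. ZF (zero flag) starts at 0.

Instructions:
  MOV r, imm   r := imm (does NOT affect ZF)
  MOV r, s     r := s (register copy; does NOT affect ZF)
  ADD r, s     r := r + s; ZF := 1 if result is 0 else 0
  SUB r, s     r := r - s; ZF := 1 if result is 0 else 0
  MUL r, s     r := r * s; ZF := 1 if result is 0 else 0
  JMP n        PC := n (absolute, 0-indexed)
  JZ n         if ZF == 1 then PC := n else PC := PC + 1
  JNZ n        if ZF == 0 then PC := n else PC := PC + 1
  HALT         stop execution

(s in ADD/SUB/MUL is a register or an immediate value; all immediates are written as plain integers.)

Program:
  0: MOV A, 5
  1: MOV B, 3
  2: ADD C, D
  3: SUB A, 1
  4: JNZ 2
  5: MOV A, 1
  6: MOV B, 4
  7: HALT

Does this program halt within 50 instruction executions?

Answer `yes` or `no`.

Answer: yes

Derivation:
Step 1: PC=0 exec 'MOV A, 5'. After: A=5 B=0 C=0 D=0 ZF=0 PC=1
Step 2: PC=1 exec 'MOV B, 3'. After: A=5 B=3 C=0 D=0 ZF=0 PC=2
Step 3: PC=2 exec 'ADD C, D'. After: A=5 B=3 C=0 D=0 ZF=1 PC=3
Step 4: PC=3 exec 'SUB A, 1'. After: A=4 B=3 C=0 D=0 ZF=0 PC=4
Step 5: PC=4 exec 'JNZ 2'. After: A=4 B=3 C=0 D=0 ZF=0 PC=2
Step 6: PC=2 exec 'ADD C, D'. After: A=4 B=3 C=0 D=0 ZF=1 PC=3
Step 7: PC=3 exec 'SUB A, 1'. After: A=3 B=3 C=0 D=0 ZF=0 PC=4
Step 8: PC=4 exec 'JNZ 2'. After: A=3 B=3 C=0 D=0 ZF=0 PC=2
Step 9: PC=2 exec 'ADD C, D'. After: A=3 B=3 C=0 D=0 ZF=1 PC=3
Step 10: PC=3 exec 'SUB A, 1'. After: A=2 B=3 C=0 D=0 ZF=0 PC=4
Step 11: PC=4 exec 'JNZ 2'. After: A=2 B=3 C=0 D=0 ZF=0 PC=2
Step 12: PC=2 exec 'ADD C, D'. After: A=2 B=3 C=0 D=0 ZF=1 PC=3
Step 13: PC=3 exec 'SUB A, 1'. After: A=1 B=3 C=0 D=0 ZF=0 PC=4
Step 14: PC=4 exec 'JNZ 2'. After: A=1 B=3 C=0 D=0 ZF=0 PC=2
Step 15: PC=2 exec 'ADD C, D'. After: A=1 B=3 C=0 D=0 ZF=1 PC=3
Step 16: PC=3 exec 'SUB A, 1'. After: A=0 B=3 C=0 D=0 ZF=1 PC=4
Step 17: PC=4 exec 'JNZ 2'. After: A=0 B=3 C=0 D=0 ZF=1 PC=5
Step 18: PC=5 exec 'MOV A, 1'. After: A=1 B=3 C=0 D=0 ZF=1 PC=6
Step 19: PC=6 exec 'MOV B, 4'. After: A=1 B=4 C=0 D=0 ZF=1 PC=7
Step 20: PC=7 exec 'HALT'. After: A=1 B=4 C=0 D=0 ZF=1 PC=7 HALTED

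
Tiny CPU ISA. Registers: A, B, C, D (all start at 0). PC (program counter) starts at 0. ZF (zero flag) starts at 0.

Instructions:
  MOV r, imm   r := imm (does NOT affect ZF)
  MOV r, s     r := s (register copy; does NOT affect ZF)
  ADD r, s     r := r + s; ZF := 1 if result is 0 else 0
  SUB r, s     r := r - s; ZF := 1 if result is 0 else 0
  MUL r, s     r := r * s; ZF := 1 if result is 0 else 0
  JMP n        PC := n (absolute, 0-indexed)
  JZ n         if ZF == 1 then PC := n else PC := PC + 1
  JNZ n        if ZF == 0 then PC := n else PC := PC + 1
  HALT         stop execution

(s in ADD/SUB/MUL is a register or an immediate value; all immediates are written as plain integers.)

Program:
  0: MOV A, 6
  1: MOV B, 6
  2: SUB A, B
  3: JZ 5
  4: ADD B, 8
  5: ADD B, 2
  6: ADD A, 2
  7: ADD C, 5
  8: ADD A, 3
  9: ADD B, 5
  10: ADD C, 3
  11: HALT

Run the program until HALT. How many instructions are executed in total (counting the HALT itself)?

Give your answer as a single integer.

Answer: 11

Derivation:
Step 1: PC=0 exec 'MOV A, 6'. After: A=6 B=0 C=0 D=0 ZF=0 PC=1
Step 2: PC=1 exec 'MOV B, 6'. After: A=6 B=6 C=0 D=0 ZF=0 PC=2
Step 3: PC=2 exec 'SUB A, B'. After: A=0 B=6 C=0 D=0 ZF=1 PC=3
Step 4: PC=3 exec 'JZ 5'. After: A=0 B=6 C=0 D=0 ZF=1 PC=5
Step 5: PC=5 exec 'ADD B, 2'. After: A=0 B=8 C=0 D=0 ZF=0 PC=6
Step 6: PC=6 exec 'ADD A, 2'. After: A=2 B=8 C=0 D=0 ZF=0 PC=7
Step 7: PC=7 exec 'ADD C, 5'. After: A=2 B=8 C=5 D=0 ZF=0 PC=8
Step 8: PC=8 exec 'ADD A, 3'. After: A=5 B=8 C=5 D=0 ZF=0 PC=9
Step 9: PC=9 exec 'ADD B, 5'. After: A=5 B=13 C=5 D=0 ZF=0 PC=10
Step 10: PC=10 exec 'ADD C, 3'. After: A=5 B=13 C=8 D=0 ZF=0 PC=11
Step 11: PC=11 exec 'HALT'. After: A=5 B=13 C=8 D=0 ZF=0 PC=11 HALTED
Total instructions executed: 11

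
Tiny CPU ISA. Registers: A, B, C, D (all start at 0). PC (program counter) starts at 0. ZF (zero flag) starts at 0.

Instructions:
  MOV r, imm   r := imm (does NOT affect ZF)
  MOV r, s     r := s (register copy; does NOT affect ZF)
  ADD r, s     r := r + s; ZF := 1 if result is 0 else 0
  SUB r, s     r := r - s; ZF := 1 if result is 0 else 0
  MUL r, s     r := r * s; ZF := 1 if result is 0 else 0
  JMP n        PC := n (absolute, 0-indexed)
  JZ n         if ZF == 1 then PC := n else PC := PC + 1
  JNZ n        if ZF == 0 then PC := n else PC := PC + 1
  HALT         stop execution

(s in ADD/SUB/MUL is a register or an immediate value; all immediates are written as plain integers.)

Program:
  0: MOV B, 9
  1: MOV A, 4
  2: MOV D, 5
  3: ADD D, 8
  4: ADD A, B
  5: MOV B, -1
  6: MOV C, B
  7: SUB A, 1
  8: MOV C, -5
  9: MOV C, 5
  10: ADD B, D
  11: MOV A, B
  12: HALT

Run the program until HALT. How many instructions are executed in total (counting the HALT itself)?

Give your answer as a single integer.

Step 1: PC=0 exec 'MOV B, 9'. After: A=0 B=9 C=0 D=0 ZF=0 PC=1
Step 2: PC=1 exec 'MOV A, 4'. After: A=4 B=9 C=0 D=0 ZF=0 PC=2
Step 3: PC=2 exec 'MOV D, 5'. After: A=4 B=9 C=0 D=5 ZF=0 PC=3
Step 4: PC=3 exec 'ADD D, 8'. After: A=4 B=9 C=0 D=13 ZF=0 PC=4
Step 5: PC=4 exec 'ADD A, B'. After: A=13 B=9 C=0 D=13 ZF=0 PC=5
Step 6: PC=5 exec 'MOV B, -1'. After: A=13 B=-1 C=0 D=13 ZF=0 PC=6
Step 7: PC=6 exec 'MOV C, B'. After: A=13 B=-1 C=-1 D=13 ZF=0 PC=7
Step 8: PC=7 exec 'SUB A, 1'. After: A=12 B=-1 C=-1 D=13 ZF=0 PC=8
Step 9: PC=8 exec 'MOV C, -5'. After: A=12 B=-1 C=-5 D=13 ZF=0 PC=9
Step 10: PC=9 exec 'MOV C, 5'. After: A=12 B=-1 C=5 D=13 ZF=0 PC=10
Step 11: PC=10 exec 'ADD B, D'. After: A=12 B=12 C=5 D=13 ZF=0 PC=11
Step 12: PC=11 exec 'MOV A, B'. After: A=12 B=12 C=5 D=13 ZF=0 PC=12
Step 13: PC=12 exec 'HALT'. After: A=12 B=12 C=5 D=13 ZF=0 PC=12 HALTED
Total instructions executed: 13

Answer: 13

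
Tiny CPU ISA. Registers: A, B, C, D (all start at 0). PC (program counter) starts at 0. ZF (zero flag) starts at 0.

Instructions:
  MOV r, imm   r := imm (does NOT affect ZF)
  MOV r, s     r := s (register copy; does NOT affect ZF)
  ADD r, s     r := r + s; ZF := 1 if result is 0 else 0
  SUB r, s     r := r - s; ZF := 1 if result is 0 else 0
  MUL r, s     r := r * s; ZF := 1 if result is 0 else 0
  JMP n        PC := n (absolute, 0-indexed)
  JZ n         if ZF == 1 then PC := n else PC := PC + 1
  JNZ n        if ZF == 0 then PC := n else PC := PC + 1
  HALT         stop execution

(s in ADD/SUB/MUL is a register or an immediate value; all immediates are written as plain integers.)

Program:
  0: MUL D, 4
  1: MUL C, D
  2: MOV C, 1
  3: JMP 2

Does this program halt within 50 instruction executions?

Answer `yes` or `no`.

Answer: no

Derivation:
Step 1: PC=0 exec 'MUL D, 4'. After: A=0 B=0 C=0 D=0 ZF=1 PC=1
Step 2: PC=1 exec 'MUL C, D'. After: A=0 B=0 C=0 D=0 ZF=1 PC=2
Step 3: PC=2 exec 'MOV C, 1'. After: A=0 B=0 C=1 D=0 ZF=1 PC=3
Step 4: PC=3 exec 'JMP 2'. After: A=0 B=0 C=1 D=0 ZF=1 PC=2
Step 5: PC=2 exec 'MOV C, 1'. After: A=0 B=0 C=1 D=0 ZF=1 PC=3
State after step 5 equals state after step 3: the program is in a cycle of length 2 and will never halt.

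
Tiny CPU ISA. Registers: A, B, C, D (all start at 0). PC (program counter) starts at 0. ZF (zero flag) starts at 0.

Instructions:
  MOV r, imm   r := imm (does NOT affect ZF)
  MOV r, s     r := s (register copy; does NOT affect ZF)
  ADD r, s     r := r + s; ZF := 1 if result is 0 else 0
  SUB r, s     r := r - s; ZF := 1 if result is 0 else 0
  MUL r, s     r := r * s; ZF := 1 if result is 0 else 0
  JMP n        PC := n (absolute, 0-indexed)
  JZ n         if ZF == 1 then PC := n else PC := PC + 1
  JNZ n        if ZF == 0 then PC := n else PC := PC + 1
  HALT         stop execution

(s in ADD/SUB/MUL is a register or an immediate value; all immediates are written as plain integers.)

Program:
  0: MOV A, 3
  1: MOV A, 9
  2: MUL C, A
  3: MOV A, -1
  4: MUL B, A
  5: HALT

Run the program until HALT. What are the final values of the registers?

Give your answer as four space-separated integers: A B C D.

Answer: -1 0 0 0

Derivation:
Step 1: PC=0 exec 'MOV A, 3'. After: A=3 B=0 C=0 D=0 ZF=0 PC=1
Step 2: PC=1 exec 'MOV A, 9'. After: A=9 B=0 C=0 D=0 ZF=0 PC=2
Step 3: PC=2 exec 'MUL C, A'. After: A=9 B=0 C=0 D=0 ZF=1 PC=3
Step 4: PC=3 exec 'MOV A, -1'. After: A=-1 B=0 C=0 D=0 ZF=1 PC=4
Step 5: PC=4 exec 'MUL B, A'. After: A=-1 B=0 C=0 D=0 ZF=1 PC=5
Step 6: PC=5 exec 'HALT'. After: A=-1 B=0 C=0 D=0 ZF=1 PC=5 HALTED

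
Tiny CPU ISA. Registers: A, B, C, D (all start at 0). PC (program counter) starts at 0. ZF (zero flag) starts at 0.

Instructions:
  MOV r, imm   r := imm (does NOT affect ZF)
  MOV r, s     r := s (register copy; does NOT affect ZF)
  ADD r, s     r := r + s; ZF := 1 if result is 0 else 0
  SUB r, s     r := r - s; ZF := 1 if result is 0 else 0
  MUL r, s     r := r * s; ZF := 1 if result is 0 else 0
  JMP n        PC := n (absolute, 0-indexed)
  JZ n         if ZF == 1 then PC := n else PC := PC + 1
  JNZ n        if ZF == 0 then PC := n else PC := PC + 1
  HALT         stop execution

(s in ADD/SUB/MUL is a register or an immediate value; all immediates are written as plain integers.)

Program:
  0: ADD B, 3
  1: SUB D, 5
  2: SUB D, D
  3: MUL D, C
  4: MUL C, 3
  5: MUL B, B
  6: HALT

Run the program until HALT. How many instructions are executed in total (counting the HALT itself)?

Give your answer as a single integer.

Answer: 7

Derivation:
Step 1: PC=0 exec 'ADD B, 3'. After: A=0 B=3 C=0 D=0 ZF=0 PC=1
Step 2: PC=1 exec 'SUB D, 5'. After: A=0 B=3 C=0 D=-5 ZF=0 PC=2
Step 3: PC=2 exec 'SUB D, D'. After: A=0 B=3 C=0 D=0 ZF=1 PC=3
Step 4: PC=3 exec 'MUL D, C'. After: A=0 B=3 C=0 D=0 ZF=1 PC=4
Step 5: PC=4 exec 'MUL C, 3'. After: A=0 B=3 C=0 D=0 ZF=1 PC=5
Step 6: PC=5 exec 'MUL B, B'. After: A=0 B=9 C=0 D=0 ZF=0 PC=6
Step 7: PC=6 exec 'HALT'. After: A=0 B=9 C=0 D=0 ZF=0 PC=6 HALTED
Total instructions executed: 7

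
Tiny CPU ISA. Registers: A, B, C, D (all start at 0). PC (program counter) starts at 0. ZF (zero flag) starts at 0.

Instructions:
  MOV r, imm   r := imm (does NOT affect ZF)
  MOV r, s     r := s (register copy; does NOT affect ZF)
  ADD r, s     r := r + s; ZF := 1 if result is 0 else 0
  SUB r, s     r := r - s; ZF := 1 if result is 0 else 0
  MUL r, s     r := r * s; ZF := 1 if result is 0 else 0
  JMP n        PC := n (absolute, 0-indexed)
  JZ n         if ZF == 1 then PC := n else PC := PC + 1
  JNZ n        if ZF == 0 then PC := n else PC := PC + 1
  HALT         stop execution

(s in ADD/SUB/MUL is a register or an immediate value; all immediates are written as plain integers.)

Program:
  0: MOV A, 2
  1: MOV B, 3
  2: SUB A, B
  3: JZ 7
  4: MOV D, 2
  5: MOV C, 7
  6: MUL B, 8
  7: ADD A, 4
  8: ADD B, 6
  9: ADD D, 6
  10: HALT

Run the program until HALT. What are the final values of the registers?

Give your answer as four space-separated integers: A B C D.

Answer: 3 30 7 8

Derivation:
Step 1: PC=0 exec 'MOV A, 2'. After: A=2 B=0 C=0 D=0 ZF=0 PC=1
Step 2: PC=1 exec 'MOV B, 3'. After: A=2 B=3 C=0 D=0 ZF=0 PC=2
Step 3: PC=2 exec 'SUB A, B'. After: A=-1 B=3 C=0 D=0 ZF=0 PC=3
Step 4: PC=3 exec 'JZ 7'. After: A=-1 B=3 C=0 D=0 ZF=0 PC=4
Step 5: PC=4 exec 'MOV D, 2'. After: A=-1 B=3 C=0 D=2 ZF=0 PC=5
Step 6: PC=5 exec 'MOV C, 7'. After: A=-1 B=3 C=7 D=2 ZF=0 PC=6
Step 7: PC=6 exec 'MUL B, 8'. After: A=-1 B=24 C=7 D=2 ZF=0 PC=7
Step 8: PC=7 exec 'ADD A, 4'. After: A=3 B=24 C=7 D=2 ZF=0 PC=8
Step 9: PC=8 exec 'ADD B, 6'. After: A=3 B=30 C=7 D=2 ZF=0 PC=9
Step 10: PC=9 exec 'ADD D, 6'. After: A=3 B=30 C=7 D=8 ZF=0 PC=10
Step 11: PC=10 exec 'HALT'. After: A=3 B=30 C=7 D=8 ZF=0 PC=10 HALTED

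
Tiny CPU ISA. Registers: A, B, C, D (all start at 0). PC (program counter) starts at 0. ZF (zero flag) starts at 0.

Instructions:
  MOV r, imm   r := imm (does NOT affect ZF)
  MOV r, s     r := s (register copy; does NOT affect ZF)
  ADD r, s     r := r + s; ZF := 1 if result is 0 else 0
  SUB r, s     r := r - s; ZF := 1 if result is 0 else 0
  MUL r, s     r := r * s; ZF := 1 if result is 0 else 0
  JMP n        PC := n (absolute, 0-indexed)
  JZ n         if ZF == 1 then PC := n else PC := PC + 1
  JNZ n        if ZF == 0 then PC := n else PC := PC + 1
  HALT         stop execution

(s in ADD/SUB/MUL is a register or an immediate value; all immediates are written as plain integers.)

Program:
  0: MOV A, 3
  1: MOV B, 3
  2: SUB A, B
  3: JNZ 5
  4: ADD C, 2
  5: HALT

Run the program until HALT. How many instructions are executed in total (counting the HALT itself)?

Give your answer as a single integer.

Answer: 6

Derivation:
Step 1: PC=0 exec 'MOV A, 3'. After: A=3 B=0 C=0 D=0 ZF=0 PC=1
Step 2: PC=1 exec 'MOV B, 3'. After: A=3 B=3 C=0 D=0 ZF=0 PC=2
Step 3: PC=2 exec 'SUB A, B'. After: A=0 B=3 C=0 D=0 ZF=1 PC=3
Step 4: PC=3 exec 'JNZ 5'. After: A=0 B=3 C=0 D=0 ZF=1 PC=4
Step 5: PC=4 exec 'ADD C, 2'. After: A=0 B=3 C=2 D=0 ZF=0 PC=5
Step 6: PC=5 exec 'HALT'. After: A=0 B=3 C=2 D=0 ZF=0 PC=5 HALTED
Total instructions executed: 6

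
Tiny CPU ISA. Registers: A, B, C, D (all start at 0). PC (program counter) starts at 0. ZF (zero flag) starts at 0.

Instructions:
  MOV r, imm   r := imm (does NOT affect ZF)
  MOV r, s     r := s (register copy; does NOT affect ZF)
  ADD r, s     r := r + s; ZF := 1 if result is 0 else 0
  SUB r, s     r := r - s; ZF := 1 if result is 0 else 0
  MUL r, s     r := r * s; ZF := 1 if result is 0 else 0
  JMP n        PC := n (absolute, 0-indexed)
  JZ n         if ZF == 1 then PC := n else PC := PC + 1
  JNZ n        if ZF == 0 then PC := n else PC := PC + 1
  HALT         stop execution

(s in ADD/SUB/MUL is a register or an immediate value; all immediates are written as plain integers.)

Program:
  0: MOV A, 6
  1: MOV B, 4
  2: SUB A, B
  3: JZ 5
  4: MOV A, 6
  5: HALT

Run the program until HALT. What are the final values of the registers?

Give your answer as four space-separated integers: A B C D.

Answer: 6 4 0 0

Derivation:
Step 1: PC=0 exec 'MOV A, 6'. After: A=6 B=0 C=0 D=0 ZF=0 PC=1
Step 2: PC=1 exec 'MOV B, 4'. After: A=6 B=4 C=0 D=0 ZF=0 PC=2
Step 3: PC=2 exec 'SUB A, B'. After: A=2 B=4 C=0 D=0 ZF=0 PC=3
Step 4: PC=3 exec 'JZ 5'. After: A=2 B=4 C=0 D=0 ZF=0 PC=4
Step 5: PC=4 exec 'MOV A, 6'. After: A=6 B=4 C=0 D=0 ZF=0 PC=5
Step 6: PC=5 exec 'HALT'. After: A=6 B=4 C=0 D=0 ZF=0 PC=5 HALTED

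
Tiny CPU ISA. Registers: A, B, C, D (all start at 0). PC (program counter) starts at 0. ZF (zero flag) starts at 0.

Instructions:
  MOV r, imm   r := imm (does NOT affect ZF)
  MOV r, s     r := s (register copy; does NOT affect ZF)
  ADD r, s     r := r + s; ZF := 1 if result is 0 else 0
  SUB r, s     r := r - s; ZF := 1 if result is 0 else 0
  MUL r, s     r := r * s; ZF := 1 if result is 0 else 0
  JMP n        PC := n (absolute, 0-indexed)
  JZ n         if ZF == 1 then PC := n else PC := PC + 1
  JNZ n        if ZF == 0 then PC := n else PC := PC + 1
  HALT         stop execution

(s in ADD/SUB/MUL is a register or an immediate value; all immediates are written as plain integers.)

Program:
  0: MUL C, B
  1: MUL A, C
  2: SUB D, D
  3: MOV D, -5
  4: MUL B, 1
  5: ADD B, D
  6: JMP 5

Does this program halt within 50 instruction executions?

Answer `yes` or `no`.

Answer: no

Derivation:
Step 1: PC=0 exec 'MUL C, B'. After: A=0 B=0 C=0 D=0 ZF=1 PC=1
Step 2: PC=1 exec 'MUL A, C'. After: A=0 B=0 C=0 D=0 ZF=1 PC=2
Step 3: PC=2 exec 'SUB D, D'. After: A=0 B=0 C=0 D=0 ZF=1 PC=3
Step 4: PC=3 exec 'MOV D, -5'. After: A=0 B=0 C=0 D=-5 ZF=1 PC=4
Step 5: PC=4 exec 'MUL B, 1'. After: A=0 B=0 C=0 D=-5 ZF=1 PC=5
Step 6: PC=5 exec 'ADD B, D'. After: A=0 B=-5 C=0 D=-5 ZF=0 PC=6
Step 7: PC=6 exec 'JMP 5'. After: A=0 B=-5 C=0 D=-5 ZF=0 PC=5
Step 8: PC=5 exec 'ADD B, D'. After: A=0 B=-10 C=0 D=-5 ZF=0 PC=6
Step 9: PC=6 exec 'JMP 5'. After: A=0 B=-10 C=0 D=-5 ZF=0 PC=5
Step 10: PC=5 exec 'ADD B, D'. After: A=0 B=-15 C=0 D=-5 ZF=0 PC=6
Step 11: PC=6 exec 'JMP 5'. After: A=0 B=-15 C=0 D=-5 ZF=0 PC=5
Step 12: PC=5 exec 'ADD B, D'. After: A=0 B=-20 C=0 D=-5 ZF=0 PC=6
Step 13: PC=6 exec 'JMP 5'. After: A=0 B=-20 C=0 D=-5 ZF=0 PC=5
Step 14: PC=5 exec 'ADD B, D'. After: A=0 B=-25 C=0 D=-5 ZF=0 PC=6
Step 15: PC=6 exec 'JMP 5'. After: A=0 B=-25 C=0 D=-5 ZF=0 PC=5
After 50 steps: not halted. PC revisits the same instructions with no path to HALT; will never halt.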